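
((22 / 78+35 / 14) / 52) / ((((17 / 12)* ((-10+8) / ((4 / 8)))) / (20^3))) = -217000 / 2873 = -75.53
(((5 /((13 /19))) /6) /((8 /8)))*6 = 95 /13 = 7.31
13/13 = 1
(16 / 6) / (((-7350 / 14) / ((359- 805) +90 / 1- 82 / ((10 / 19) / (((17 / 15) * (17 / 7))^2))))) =677498872 / 86821875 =7.80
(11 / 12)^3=1331 / 1728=0.77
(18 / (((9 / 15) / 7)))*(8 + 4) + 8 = 2528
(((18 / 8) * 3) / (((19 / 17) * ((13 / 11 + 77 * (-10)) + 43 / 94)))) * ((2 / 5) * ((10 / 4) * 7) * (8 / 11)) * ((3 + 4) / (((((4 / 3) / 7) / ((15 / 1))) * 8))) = -66595851 / 24152344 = -2.76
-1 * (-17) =17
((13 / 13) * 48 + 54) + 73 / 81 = 8335 / 81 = 102.90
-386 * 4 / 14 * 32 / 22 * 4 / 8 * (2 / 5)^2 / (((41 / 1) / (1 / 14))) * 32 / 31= -395264 / 17126725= -0.02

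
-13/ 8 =-1.62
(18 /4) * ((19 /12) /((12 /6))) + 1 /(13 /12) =933 /208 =4.49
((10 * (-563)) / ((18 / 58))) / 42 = -81635 / 189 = -431.93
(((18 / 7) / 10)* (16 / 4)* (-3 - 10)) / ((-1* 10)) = 234 / 175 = 1.34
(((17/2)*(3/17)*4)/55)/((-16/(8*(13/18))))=-13/330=-0.04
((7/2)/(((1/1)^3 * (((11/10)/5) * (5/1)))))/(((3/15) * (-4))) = -175/44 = -3.98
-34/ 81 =-0.42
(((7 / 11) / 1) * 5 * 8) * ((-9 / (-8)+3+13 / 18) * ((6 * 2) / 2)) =24430 / 33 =740.30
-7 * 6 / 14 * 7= -21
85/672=0.13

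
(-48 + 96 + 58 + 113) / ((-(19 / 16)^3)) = -897024 / 6859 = -130.78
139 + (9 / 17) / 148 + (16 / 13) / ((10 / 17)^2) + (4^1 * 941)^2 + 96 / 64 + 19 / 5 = 11585045924731 / 817700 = 14167843.86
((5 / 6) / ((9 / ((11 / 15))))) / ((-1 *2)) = -11 / 324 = -0.03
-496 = -496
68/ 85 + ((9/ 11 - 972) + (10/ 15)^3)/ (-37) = 1485721/ 54945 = 27.04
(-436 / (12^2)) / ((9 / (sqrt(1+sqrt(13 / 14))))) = -109 *sqrt(14 *sqrt(182)+196) / 4536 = -0.47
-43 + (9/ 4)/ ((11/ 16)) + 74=377/ 11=34.27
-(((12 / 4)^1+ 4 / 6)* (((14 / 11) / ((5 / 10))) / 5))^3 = -21952 / 3375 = -6.50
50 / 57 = 0.88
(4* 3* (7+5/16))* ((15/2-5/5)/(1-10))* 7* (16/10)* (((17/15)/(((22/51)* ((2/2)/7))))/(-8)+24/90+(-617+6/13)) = 386374079/880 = 439061.45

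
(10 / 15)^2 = 4 / 9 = 0.44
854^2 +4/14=5105214/7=729316.29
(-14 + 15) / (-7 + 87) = 1 / 80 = 0.01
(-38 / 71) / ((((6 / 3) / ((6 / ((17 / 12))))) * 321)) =-456 / 129149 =-0.00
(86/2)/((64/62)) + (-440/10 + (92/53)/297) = -1177631/503712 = -2.34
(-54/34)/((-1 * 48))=9/272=0.03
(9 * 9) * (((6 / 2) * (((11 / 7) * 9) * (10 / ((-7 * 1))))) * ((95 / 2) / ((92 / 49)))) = -11427075 / 92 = -124207.34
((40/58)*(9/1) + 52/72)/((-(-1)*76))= 3617/39672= 0.09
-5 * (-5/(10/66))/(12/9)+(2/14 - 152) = -787/28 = -28.11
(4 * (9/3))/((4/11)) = 33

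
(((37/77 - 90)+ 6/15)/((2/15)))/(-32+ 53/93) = 9572769/450142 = 21.27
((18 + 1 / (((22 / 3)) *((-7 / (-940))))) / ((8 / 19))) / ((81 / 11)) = 4427 / 378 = 11.71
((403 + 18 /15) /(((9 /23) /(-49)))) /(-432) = 2277667 /19440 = 117.16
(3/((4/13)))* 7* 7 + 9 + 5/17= 33119/68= 487.04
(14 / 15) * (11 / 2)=77 / 15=5.13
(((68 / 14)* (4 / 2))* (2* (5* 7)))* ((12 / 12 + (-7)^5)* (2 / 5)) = -4571232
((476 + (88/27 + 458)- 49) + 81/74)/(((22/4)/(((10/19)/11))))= 1615390/208791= 7.74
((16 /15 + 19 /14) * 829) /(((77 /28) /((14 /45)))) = 1687844 /7425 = 227.32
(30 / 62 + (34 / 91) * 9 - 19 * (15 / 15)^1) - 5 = -56853 / 2821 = -20.15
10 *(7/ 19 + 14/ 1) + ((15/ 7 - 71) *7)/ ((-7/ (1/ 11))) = 149.94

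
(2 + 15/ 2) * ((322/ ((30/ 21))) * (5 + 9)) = 149891/ 5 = 29978.20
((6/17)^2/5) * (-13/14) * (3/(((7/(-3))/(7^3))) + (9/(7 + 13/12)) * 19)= 9.71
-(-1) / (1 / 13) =13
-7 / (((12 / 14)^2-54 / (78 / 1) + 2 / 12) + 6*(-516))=26754 / 11832113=0.00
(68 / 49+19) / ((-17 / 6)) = -7.20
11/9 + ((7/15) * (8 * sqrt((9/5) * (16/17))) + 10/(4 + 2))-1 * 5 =-19/9 + 224 * sqrt(85)/425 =2.75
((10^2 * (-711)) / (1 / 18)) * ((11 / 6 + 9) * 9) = -124780500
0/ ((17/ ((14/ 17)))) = 0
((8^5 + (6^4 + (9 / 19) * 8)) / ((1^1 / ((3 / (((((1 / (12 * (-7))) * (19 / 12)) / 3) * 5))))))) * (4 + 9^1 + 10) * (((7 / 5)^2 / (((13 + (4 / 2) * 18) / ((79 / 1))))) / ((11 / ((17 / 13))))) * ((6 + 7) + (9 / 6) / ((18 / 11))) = -2524292465948064 / 6452875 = -391188805.91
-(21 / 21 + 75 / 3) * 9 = -234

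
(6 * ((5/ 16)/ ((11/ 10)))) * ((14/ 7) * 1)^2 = 75/ 11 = 6.82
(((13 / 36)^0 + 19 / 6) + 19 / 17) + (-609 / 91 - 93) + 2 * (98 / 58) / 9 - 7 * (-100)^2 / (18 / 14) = -2097222593 / 38454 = -54538.48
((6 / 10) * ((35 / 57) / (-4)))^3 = -343 / 438976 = -0.00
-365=-365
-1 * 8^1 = -8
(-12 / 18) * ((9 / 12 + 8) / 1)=-35 / 6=-5.83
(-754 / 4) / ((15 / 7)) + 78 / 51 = -44083 / 510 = -86.44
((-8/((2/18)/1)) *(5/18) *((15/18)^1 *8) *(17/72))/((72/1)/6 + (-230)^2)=-425/714312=-0.00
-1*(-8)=8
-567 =-567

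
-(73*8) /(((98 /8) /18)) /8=-5256 /49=-107.27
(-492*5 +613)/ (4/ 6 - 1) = 5541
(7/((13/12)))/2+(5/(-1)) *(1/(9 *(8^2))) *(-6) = 4097/1248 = 3.28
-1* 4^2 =-16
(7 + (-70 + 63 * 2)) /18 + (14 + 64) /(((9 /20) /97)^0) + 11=185 /2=92.50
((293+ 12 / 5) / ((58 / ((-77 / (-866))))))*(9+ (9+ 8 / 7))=8.67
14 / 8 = 7 / 4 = 1.75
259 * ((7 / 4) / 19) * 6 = 5439 / 38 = 143.13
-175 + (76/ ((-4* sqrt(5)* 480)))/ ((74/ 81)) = -175 - 513* sqrt(5)/ 59200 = -175.02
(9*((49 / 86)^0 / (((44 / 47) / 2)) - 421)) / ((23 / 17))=-1409895 / 506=-2786.35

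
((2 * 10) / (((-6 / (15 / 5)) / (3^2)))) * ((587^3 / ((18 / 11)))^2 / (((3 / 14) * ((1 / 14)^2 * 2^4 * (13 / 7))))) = -59425951229498388133445 / 1404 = -42326176089386316334.36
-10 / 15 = -2 / 3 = -0.67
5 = 5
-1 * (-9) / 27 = 1 / 3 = 0.33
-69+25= -44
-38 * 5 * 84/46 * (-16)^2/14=-145920/23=-6344.35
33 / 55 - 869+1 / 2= -8679 / 10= -867.90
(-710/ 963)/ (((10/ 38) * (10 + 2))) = -1349/ 5778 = -0.23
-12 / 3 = -4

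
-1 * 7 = -7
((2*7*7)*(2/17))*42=8232/17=484.24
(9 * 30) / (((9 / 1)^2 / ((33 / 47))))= 2.34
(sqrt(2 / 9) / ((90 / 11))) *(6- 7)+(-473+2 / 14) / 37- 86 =-25584 / 259- 11 *sqrt(2) / 270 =-98.84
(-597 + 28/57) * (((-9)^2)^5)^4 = -1675216002972391912890048410075746167243867/19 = -88169263314336416467897280000000000000000.00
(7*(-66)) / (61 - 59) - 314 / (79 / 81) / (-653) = -11891163 / 51587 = -230.51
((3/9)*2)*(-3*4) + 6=-2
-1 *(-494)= 494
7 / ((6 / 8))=28 / 3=9.33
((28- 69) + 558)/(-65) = -517/65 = -7.95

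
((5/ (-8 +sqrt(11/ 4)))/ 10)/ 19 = -16/ 4655 - sqrt(11)/ 4655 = -0.00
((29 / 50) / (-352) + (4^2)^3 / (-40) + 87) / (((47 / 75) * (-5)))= 813207 / 165440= 4.92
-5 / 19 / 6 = -5 / 114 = -0.04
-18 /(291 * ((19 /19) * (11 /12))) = -72 /1067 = -0.07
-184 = -184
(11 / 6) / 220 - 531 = -63719 / 120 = -530.99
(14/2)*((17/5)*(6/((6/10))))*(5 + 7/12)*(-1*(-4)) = 15946/3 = 5315.33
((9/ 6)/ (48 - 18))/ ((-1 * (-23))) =1/ 460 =0.00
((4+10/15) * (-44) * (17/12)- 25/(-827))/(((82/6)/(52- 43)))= -6494583/33907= -191.54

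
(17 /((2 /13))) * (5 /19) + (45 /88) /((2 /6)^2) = 56315 /1672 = 33.68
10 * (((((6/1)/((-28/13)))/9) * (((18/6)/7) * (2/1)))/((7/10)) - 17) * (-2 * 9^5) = 7039821780/343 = 20524261.75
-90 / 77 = -1.17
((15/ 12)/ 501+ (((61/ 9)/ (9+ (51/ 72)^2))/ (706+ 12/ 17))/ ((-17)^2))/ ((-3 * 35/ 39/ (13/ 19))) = -0.00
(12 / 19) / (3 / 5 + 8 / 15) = 180 / 323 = 0.56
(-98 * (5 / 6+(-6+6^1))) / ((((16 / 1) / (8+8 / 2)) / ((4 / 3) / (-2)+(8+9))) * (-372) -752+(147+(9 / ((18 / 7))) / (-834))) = 6674780 / 51930187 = 0.13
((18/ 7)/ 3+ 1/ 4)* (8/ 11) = 62/ 77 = 0.81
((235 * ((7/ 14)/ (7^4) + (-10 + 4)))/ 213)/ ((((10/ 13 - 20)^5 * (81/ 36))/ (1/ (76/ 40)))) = 502774163281/ 854019755859375000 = 0.00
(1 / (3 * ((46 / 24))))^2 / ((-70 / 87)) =-696 / 18515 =-0.04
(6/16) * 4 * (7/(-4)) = -21/8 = -2.62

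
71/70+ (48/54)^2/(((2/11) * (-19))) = 84629/107730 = 0.79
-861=-861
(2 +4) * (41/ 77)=246/ 77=3.19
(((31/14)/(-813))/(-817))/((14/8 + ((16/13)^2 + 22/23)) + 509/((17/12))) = 4096898/446742168675915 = 0.00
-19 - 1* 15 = -34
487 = 487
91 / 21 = 13 / 3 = 4.33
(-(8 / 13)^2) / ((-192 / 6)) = 2 / 169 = 0.01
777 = 777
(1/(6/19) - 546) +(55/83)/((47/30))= -12695657/23406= -542.41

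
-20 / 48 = -5 / 12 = -0.42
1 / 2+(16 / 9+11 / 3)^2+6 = 5855 / 162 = 36.14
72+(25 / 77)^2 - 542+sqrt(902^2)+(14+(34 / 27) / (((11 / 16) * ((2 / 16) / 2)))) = 76105349 / 160083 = 475.41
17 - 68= -51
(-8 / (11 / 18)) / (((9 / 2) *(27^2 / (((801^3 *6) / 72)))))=-5639752 / 33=-170901.58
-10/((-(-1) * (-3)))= 10/3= 3.33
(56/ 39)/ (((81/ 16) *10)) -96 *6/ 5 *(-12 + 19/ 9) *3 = 10796288/ 3159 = 3417.63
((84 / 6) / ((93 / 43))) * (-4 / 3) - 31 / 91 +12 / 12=-202388 / 25389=-7.97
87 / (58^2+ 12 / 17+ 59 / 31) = 15283 / 591401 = 0.03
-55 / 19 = -2.89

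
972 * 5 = 4860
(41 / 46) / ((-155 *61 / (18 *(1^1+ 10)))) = -4059 / 217465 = -0.02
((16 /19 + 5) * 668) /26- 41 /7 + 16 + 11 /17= 4728954 /29393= 160.89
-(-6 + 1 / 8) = 47 / 8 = 5.88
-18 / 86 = -9 / 43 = -0.21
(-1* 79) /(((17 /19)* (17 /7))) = -10507 /289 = -36.36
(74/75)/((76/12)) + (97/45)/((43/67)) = 646043/183825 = 3.51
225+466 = 691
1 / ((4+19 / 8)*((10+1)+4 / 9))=24 / 1751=0.01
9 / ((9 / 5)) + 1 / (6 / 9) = 13 / 2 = 6.50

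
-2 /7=-0.29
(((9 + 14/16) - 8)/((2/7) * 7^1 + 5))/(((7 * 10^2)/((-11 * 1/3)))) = -11/7840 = -0.00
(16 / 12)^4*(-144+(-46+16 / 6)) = -143872 / 243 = -592.07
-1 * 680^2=-462400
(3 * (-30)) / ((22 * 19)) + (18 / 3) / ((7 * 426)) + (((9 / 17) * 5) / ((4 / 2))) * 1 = 3920981 / 3531682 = 1.11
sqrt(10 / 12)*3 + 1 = 1 + sqrt(30) / 2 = 3.74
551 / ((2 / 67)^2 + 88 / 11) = 68.87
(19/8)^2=361/64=5.64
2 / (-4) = -1 / 2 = -0.50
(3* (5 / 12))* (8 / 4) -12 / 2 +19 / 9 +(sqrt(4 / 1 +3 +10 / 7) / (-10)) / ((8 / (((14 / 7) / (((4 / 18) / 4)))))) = -25 / 18 -9* sqrt(413) / 140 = -2.70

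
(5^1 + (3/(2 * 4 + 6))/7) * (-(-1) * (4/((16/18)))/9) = 2.52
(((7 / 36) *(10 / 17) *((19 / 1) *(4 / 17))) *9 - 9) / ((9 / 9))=-1271 / 289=-4.40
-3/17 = -0.18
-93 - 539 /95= -9374 /95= -98.67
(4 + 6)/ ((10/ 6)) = 6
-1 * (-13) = 13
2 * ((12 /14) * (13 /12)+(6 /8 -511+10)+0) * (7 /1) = -13981 /2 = -6990.50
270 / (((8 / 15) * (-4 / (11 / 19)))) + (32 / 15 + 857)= 3583523 / 4560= 785.86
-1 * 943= -943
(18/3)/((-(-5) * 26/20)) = 12/13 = 0.92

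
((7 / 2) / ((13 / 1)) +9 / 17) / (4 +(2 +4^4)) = 353 / 115804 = 0.00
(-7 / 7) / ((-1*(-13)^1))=-0.08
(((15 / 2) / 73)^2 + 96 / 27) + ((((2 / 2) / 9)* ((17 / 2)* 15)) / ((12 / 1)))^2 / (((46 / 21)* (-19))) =28431401249 / 8048239488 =3.53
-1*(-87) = 87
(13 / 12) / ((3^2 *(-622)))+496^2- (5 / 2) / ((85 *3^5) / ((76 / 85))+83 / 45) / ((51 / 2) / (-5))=22198198309375070633 / 90230709892536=246016.00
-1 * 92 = -92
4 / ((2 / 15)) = 30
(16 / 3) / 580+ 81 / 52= 35443 / 22620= 1.57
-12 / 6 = -2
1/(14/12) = 6/7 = 0.86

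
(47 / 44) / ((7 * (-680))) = -47 / 209440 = -0.00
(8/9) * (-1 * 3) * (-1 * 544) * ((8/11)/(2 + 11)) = 34816/429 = 81.16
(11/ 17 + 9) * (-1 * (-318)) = 52152/ 17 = 3067.76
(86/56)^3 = 3.62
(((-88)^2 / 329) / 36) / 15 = 1936 / 44415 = 0.04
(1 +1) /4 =1 /2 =0.50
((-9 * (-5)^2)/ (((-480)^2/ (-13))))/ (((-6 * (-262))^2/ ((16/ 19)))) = 13/ 3004959744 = 0.00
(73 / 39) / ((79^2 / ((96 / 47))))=2336 / 3813251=0.00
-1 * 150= -150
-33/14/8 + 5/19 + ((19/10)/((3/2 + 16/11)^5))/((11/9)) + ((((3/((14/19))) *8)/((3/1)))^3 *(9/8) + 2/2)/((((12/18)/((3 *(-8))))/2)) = -62753478234612190303/604929120250000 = -103736.91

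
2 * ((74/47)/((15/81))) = 3996/235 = 17.00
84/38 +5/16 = 2.52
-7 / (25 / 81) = -567 / 25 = -22.68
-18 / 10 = -9 / 5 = -1.80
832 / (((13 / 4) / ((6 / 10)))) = 768 / 5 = 153.60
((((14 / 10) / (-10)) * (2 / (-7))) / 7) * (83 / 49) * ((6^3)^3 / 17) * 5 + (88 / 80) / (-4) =6691526003 / 233240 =28689.44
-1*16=-16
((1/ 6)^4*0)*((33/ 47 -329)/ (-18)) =0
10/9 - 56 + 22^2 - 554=-1124/9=-124.89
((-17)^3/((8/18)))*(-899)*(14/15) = 92752527/10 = 9275252.70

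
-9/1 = -9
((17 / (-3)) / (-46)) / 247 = 0.00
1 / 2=0.50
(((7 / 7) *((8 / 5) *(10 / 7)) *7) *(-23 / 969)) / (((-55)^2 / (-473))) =15824 / 266475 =0.06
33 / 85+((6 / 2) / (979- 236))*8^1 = 26559 / 63155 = 0.42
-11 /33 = -1 /3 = -0.33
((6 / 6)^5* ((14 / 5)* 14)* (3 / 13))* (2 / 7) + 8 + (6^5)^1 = 506128 / 65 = 7786.58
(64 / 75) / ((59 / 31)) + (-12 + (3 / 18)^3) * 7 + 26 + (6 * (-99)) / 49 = -1087204123 / 15611400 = -69.64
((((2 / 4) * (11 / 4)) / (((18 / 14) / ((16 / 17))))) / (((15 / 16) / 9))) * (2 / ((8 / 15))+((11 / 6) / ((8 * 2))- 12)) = -60137 / 765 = -78.61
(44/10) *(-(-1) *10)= 44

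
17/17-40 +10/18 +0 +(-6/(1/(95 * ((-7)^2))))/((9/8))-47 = -224209/9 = -24912.11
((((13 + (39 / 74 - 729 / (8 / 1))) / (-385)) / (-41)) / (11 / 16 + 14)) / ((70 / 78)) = -1791582 / 4803770125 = -0.00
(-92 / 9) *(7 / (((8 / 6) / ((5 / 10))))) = -161 / 6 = -26.83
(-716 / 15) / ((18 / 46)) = -16468 / 135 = -121.99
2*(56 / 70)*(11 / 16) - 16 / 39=269 / 390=0.69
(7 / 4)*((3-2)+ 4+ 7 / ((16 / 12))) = 17.94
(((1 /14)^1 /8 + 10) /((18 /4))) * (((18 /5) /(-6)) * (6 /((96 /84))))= -1121 /160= -7.01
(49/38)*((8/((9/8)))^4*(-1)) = -411041792/124659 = -3297.33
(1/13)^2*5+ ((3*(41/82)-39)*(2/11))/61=-9320/113399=-0.08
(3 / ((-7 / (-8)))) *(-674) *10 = -161760 / 7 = -23108.57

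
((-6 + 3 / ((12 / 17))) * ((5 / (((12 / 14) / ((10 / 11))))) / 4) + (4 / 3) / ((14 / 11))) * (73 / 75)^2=-25062287 / 20790000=-1.21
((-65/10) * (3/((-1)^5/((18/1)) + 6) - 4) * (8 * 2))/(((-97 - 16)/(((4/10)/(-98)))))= 38896/2962295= 0.01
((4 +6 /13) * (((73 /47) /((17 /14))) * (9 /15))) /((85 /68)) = 711312 /259675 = 2.74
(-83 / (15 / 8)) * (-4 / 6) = 1328 / 45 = 29.51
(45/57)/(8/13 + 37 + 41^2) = 195/424498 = 0.00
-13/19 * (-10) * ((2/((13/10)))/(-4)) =-50/19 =-2.63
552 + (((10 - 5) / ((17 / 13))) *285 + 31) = 28436 / 17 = 1672.71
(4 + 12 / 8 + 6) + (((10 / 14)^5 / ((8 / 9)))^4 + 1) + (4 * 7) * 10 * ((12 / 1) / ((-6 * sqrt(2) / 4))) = 4085989740156728591825 / 326829122755018756096 - 1120 * sqrt(2) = -1571.42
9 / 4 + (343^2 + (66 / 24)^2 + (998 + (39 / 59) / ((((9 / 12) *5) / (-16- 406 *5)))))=558357883 / 4720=118296.16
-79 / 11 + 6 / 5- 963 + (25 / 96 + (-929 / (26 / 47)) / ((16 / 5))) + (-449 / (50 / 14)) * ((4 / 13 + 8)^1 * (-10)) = 153597679 / 17160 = 8950.91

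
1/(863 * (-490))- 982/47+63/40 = -19.32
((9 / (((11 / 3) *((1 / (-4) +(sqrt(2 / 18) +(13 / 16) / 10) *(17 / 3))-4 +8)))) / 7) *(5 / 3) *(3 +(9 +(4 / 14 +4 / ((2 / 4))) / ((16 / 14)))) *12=194400 / 8783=22.13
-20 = -20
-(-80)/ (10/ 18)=144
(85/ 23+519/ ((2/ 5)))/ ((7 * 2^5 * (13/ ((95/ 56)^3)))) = 51318180625/ 23524114432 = 2.18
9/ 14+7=107/ 14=7.64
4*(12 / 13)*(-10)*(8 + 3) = -5280 / 13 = -406.15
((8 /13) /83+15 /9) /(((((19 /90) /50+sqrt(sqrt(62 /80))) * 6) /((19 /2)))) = 2.81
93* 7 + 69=720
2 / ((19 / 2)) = 4 / 19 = 0.21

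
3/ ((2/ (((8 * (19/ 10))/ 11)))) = 114/ 55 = 2.07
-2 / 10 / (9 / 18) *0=0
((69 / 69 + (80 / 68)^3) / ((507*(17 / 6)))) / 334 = 12913 / 2357213183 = 0.00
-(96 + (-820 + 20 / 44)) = 7959 / 11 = 723.55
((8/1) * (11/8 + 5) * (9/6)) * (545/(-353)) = -83385/706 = -118.11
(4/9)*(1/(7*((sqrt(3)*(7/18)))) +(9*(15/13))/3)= 8*sqrt(3)/147 +20/13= 1.63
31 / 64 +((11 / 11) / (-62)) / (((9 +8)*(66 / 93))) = 5781 / 11968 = 0.48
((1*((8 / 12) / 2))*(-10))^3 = -1000 / 27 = -37.04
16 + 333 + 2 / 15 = 5237 / 15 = 349.13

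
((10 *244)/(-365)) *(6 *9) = -26352/73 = -360.99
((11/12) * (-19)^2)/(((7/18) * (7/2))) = 11913/49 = 243.12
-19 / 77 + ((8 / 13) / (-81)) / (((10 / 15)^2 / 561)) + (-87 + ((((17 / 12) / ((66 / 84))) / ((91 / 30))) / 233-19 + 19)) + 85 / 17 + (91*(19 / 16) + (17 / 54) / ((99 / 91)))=14978622059 / 906809904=16.52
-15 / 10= -3 / 2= -1.50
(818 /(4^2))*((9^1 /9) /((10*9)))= 409 /720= 0.57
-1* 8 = -8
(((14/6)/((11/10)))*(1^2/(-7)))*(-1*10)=100/33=3.03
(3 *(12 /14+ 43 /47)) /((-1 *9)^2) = 583 /8883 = 0.07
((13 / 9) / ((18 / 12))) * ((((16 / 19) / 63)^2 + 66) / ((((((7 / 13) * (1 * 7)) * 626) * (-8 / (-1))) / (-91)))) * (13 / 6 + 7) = -5713420158875 / 2034256368312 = -2.81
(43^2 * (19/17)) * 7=245917/17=14465.71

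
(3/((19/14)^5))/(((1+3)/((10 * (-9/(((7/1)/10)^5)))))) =-216000000/2476099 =-87.23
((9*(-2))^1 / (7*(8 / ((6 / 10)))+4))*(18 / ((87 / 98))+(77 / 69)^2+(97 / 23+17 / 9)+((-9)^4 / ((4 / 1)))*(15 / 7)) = -41084599653 / 62714008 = -655.11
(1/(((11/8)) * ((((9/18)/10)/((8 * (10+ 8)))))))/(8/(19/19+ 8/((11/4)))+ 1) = 990720/1441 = 687.52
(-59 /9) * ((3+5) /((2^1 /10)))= -2360 /9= -262.22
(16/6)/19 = 0.14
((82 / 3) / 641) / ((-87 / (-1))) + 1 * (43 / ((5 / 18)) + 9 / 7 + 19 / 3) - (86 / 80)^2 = 302171675317 / 1873771200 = 161.26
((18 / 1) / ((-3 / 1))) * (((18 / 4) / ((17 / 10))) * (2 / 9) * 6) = -360 / 17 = -21.18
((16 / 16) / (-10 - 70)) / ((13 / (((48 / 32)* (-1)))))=0.00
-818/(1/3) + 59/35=-85831/35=-2452.31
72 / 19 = 3.79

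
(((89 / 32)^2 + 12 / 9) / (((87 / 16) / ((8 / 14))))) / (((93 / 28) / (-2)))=-27859 / 48546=-0.57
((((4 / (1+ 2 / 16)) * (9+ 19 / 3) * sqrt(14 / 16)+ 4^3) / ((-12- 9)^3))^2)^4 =42752018826441471945605120 * sqrt(14) / 565990866204262677813673454262807489357843+ 4319012220873943890175983616 / 15281753387515092300969183265095802212661761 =0.00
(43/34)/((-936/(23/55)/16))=-989/109395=-0.01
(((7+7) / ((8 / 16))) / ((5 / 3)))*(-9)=-756 / 5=-151.20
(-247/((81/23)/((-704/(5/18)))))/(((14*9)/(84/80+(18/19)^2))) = 246648688/89775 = 2747.41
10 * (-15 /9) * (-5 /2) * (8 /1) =1000 /3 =333.33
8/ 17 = 0.47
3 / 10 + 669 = 6693 / 10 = 669.30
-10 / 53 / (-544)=5 / 14416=0.00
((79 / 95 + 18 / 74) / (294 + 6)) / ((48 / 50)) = 1889 / 506160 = 0.00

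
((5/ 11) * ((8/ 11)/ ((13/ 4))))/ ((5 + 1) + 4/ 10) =25/ 1573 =0.02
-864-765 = -1629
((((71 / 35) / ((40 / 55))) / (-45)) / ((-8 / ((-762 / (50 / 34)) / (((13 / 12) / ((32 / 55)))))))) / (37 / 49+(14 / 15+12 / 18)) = -4292092 / 4688125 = -0.92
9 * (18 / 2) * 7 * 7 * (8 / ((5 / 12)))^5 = 32362142367744 / 3125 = 10355885557.68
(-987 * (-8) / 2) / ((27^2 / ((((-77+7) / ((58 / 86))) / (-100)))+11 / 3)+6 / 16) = 28520352 / 5103037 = 5.59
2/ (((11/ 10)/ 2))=3.64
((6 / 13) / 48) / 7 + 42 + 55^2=2232777 / 728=3067.00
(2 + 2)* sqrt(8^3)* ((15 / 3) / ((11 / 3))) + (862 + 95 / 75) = 960* sqrt(2) / 11 + 12949 / 15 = 986.69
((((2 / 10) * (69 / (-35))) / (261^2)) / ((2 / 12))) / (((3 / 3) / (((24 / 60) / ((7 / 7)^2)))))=-92 / 6622875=-0.00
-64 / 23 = -2.78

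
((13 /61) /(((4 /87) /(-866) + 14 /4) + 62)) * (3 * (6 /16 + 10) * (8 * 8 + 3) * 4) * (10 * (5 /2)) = 204251220225 /301028717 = 678.51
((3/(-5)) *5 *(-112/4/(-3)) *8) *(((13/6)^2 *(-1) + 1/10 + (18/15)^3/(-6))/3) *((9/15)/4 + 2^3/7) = 7953502/16875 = 471.32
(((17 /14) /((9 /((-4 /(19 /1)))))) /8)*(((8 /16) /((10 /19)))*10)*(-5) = 85 /504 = 0.17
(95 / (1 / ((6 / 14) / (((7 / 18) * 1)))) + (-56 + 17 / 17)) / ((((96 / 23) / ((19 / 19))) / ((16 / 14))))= 56005 / 4116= 13.61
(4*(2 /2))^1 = 4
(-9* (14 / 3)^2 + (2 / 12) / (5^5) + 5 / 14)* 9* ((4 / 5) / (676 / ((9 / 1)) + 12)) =-346654593 / 21437500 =-16.17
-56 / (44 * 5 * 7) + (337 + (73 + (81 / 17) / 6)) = 768117 / 1870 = 410.76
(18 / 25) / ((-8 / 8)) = -18 / 25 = -0.72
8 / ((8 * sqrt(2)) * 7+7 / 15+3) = -390 / 88031+6300 * sqrt(2) / 88031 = 0.10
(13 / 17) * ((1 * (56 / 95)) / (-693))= -104 / 159885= -0.00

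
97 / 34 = 2.85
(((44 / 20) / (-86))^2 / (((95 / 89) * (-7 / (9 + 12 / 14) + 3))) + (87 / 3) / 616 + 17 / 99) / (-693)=-210663616699 / 666429290950500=-0.00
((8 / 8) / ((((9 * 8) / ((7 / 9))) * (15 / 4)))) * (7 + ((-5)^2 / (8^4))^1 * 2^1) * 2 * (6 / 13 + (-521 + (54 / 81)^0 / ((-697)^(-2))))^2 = 66683457139140625 / 7008768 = 9514290833.87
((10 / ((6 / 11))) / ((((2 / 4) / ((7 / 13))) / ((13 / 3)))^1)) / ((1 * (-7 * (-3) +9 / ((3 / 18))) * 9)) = 154 / 1215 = 0.13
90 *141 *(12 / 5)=30456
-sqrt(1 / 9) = -1 / 3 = -0.33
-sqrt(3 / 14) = -sqrt(42) / 14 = -0.46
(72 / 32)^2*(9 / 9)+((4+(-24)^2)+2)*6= 55953 / 16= 3497.06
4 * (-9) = -36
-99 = -99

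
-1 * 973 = -973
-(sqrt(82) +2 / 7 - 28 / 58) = 40 / 203 - sqrt(82) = -8.86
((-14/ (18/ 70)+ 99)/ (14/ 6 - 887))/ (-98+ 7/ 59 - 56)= 23659/ 72286998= 0.00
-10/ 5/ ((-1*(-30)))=-1/ 15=-0.07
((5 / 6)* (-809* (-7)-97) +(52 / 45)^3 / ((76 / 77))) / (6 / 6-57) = -8033401079 / 96957000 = -82.86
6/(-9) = -2/3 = -0.67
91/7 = 13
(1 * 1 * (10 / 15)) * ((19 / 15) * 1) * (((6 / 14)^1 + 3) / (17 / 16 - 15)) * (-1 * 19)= 92416 / 23415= 3.95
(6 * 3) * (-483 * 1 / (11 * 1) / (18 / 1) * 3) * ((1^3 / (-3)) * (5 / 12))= 805 / 44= 18.30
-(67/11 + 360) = -4027/11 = -366.09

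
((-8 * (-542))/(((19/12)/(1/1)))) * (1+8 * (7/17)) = 3798336/323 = 11759.55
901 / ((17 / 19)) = 1007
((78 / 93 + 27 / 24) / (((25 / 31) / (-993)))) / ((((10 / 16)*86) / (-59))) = 28531869 / 10750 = 2654.13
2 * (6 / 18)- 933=-2797 / 3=-932.33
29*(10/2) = 145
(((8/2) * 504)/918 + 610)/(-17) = -31222/867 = -36.01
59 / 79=0.75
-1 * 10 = -10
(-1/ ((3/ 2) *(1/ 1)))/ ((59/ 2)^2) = -8/ 10443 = -0.00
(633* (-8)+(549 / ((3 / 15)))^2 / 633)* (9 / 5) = 12311.41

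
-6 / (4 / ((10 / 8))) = -15 / 8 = -1.88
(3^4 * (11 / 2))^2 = 793881 / 4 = 198470.25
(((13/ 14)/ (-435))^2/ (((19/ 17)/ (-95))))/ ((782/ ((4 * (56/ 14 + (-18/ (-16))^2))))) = -56953/ 5459368320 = -0.00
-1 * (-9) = 9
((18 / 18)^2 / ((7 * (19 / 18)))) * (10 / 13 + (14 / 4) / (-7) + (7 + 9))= 2.20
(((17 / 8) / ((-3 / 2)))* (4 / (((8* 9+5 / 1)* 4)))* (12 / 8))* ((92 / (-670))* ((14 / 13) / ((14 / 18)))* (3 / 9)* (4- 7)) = -3519 / 670670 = -0.01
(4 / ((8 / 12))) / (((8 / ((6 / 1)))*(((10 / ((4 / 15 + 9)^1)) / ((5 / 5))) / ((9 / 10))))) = 3753 / 1000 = 3.75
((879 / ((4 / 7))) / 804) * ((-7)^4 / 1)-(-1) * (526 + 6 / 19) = 104284569 / 20368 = 5120.02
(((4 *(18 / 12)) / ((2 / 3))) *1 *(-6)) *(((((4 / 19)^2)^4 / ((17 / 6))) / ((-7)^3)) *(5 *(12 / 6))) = 212336640 / 99031156092071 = 0.00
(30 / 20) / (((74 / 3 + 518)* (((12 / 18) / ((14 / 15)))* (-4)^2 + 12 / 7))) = 63 / 299552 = 0.00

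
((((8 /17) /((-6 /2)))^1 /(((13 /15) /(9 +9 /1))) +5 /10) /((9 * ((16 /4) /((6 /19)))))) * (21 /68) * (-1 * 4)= 8533 /285532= 0.03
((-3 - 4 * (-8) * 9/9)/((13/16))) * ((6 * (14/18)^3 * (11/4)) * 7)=6127352/3159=1939.65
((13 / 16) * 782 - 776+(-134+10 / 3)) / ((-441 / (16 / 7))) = 13022 / 9261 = 1.41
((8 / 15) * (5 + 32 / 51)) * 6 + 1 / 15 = 4609 / 255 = 18.07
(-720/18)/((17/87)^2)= -302760/289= -1047.61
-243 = -243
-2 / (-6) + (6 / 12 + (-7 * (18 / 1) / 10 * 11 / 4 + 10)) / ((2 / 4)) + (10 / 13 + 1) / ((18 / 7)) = -27658 / 585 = -47.28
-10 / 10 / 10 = -1 / 10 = -0.10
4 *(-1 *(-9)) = 36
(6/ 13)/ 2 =3/ 13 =0.23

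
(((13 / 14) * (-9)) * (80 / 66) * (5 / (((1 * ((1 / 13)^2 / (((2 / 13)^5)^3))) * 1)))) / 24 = -409600 / 1793952554431037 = -0.00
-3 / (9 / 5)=-5 / 3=-1.67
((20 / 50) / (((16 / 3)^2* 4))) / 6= 3 / 5120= 0.00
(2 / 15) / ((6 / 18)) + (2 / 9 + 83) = 3763 / 45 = 83.62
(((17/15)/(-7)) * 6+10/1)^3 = 31554496/42875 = 735.96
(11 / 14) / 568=11 / 7952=0.00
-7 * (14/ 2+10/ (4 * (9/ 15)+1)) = -1183/ 17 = -69.59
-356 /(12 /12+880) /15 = -356 /13215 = -0.03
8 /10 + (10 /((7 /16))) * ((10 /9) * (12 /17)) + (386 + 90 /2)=802763 /1785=449.73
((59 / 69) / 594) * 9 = 59 / 4554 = 0.01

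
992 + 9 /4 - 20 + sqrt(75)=982.91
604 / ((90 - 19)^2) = 604 / 5041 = 0.12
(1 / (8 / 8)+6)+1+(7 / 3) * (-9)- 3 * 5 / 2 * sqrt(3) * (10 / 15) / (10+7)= -13- 5 * sqrt(3) / 17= -13.51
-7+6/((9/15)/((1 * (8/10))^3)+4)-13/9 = -7.28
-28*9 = -252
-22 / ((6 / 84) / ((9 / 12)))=-231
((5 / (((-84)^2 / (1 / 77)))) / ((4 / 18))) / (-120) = -1 / 2897664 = -0.00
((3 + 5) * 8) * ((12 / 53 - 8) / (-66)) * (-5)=-65920 / 1749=-37.69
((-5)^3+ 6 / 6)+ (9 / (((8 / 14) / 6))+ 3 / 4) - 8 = -147 / 4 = -36.75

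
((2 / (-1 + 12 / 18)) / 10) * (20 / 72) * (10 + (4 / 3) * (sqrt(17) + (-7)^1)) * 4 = -8 * sqrt(17) / 9 - 4 / 9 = -4.11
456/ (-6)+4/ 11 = -832/ 11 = -75.64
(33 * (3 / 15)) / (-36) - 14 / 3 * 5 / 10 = -151 / 60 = -2.52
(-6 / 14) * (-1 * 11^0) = 3 / 7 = 0.43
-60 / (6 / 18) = -180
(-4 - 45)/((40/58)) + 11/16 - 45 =-9229/80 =-115.36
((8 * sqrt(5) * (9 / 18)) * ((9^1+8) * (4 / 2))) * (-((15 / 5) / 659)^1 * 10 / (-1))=13.84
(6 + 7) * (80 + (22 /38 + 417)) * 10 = 1229020 /19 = 64685.26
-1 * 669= -669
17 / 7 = 2.43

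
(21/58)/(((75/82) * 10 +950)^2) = 0.00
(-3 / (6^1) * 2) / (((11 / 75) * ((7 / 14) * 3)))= -50 / 11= -4.55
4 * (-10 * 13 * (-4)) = 2080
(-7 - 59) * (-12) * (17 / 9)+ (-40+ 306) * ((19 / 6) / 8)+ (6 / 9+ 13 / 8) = 19243 / 12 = 1603.58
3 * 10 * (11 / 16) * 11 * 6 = 1361.25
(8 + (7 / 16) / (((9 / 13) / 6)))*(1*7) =1981 / 24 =82.54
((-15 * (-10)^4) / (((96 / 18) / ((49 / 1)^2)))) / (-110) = 13505625 / 22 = 613892.05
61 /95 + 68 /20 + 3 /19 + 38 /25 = 143 /25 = 5.72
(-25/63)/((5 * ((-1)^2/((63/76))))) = -5/76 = -0.07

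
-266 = -266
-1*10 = -10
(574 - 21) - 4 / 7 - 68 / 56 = 7717 / 14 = 551.21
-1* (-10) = 10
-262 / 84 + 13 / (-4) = -535 / 84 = -6.37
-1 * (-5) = 5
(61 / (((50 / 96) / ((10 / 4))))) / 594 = 244 / 495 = 0.49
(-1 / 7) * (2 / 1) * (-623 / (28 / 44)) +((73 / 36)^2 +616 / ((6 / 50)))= 49144471 / 9072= 5417.16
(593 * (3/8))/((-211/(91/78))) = -4151/3376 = -1.23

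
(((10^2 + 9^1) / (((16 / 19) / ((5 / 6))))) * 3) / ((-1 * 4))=-10355 / 128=-80.90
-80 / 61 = -1.31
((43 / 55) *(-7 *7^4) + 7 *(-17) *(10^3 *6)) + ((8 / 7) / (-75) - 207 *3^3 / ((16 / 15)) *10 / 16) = -539922648329 / 739200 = -730414.84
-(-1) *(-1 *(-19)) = 19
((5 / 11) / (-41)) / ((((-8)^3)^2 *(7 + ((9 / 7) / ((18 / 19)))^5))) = -84035 / 23057457291264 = -0.00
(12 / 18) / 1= 2 / 3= 0.67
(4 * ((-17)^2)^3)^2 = 9321955795676176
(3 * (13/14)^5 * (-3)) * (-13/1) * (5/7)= 217206405/3764768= 57.69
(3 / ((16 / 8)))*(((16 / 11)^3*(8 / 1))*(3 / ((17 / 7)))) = 45.62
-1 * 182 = -182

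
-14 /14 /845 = -1 /845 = -0.00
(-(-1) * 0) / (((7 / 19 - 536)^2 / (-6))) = 0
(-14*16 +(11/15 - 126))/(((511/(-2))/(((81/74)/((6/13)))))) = 612963/189070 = 3.24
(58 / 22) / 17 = 29 / 187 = 0.16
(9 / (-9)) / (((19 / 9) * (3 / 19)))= -3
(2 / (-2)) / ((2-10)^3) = 1 / 512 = 0.00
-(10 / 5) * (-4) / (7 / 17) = 136 / 7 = 19.43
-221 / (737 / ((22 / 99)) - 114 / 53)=-23426 / 351321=-0.07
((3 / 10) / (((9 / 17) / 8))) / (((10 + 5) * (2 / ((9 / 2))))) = 17 / 25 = 0.68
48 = 48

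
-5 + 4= -1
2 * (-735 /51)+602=9744 /17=573.18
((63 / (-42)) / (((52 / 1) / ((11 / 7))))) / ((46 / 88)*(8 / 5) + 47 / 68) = -30855 / 1039766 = -0.03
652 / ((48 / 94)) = 1276.83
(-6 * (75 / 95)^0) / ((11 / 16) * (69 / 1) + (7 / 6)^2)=-864 / 7027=-0.12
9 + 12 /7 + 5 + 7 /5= 599 /35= 17.11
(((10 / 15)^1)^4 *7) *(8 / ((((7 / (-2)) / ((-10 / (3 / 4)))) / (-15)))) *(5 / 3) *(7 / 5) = -358400 / 243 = -1474.90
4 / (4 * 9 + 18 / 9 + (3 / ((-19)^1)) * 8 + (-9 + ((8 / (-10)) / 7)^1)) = 2660 / 18369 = 0.14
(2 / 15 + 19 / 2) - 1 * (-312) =321.63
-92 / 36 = -23 / 9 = -2.56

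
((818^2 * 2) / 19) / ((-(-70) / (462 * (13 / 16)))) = 71763549 / 190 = 377702.89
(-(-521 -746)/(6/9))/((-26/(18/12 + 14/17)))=-300279/1768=-169.84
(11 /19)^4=14641 /130321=0.11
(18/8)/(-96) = -3/128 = -0.02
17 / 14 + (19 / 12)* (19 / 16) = 4159 / 1344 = 3.09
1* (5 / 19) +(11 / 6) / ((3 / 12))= 433 / 57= 7.60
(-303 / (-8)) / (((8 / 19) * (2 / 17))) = 97869 / 128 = 764.60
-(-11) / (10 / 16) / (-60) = -0.29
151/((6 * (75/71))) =23.82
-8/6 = -4/3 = -1.33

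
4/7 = 0.57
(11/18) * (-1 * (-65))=715/18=39.72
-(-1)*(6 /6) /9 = 1 /9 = 0.11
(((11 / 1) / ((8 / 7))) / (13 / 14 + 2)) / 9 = 539 / 1476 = 0.37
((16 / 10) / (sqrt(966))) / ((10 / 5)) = 2 * sqrt(966) / 2415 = 0.03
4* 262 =1048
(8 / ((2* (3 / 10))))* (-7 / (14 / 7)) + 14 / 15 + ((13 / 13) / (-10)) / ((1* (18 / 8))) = -412 / 9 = -45.78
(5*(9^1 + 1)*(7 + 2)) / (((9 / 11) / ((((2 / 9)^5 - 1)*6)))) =-64918700 / 19683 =-3298.21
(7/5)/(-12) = -7/60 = -0.12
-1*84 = -84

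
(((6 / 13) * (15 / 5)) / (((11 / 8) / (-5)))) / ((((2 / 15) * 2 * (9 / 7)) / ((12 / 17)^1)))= -25200 / 2431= -10.37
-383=-383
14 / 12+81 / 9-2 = 49 / 6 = 8.17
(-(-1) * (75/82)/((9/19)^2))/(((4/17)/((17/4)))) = 2608225/35424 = 73.63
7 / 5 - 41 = -198 / 5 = -39.60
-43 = -43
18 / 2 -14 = -5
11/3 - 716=-2137/3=-712.33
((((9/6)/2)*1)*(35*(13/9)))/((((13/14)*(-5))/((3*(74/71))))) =-1813/71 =-25.54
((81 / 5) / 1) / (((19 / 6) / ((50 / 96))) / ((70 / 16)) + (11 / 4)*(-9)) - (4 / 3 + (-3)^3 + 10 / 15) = 1987325 / 81761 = 24.31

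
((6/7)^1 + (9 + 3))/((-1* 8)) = -45/28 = -1.61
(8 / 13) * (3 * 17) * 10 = 4080 / 13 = 313.85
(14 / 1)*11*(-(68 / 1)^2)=-712096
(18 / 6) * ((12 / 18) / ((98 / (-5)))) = -5 / 49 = -0.10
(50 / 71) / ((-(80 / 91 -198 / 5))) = 0.02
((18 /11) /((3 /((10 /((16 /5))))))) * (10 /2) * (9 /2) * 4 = 3375 /22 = 153.41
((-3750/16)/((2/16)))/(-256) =1875/256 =7.32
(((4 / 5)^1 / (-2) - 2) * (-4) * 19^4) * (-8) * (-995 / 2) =4979304768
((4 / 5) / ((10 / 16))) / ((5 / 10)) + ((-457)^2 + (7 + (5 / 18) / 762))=71617600349 / 342900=208858.56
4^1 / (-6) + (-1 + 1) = -2 / 3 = -0.67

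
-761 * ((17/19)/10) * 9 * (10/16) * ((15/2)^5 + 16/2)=-88446116223/9728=-9091911.62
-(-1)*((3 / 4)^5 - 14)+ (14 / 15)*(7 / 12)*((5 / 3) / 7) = -376927 / 27648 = -13.63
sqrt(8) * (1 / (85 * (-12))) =-sqrt(2) / 510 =-0.00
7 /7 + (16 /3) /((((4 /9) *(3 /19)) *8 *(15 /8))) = 6.07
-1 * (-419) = 419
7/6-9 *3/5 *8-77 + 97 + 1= -21.03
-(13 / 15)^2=-169 / 225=-0.75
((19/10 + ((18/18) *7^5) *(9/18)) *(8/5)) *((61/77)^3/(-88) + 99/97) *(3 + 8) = 166229323293153/1107092525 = 150149.44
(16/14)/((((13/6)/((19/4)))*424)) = 57/9646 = 0.01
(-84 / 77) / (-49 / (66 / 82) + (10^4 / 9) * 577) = -108 / 63463973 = -0.00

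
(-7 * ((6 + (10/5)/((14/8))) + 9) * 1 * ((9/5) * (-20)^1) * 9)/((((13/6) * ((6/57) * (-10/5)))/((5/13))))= -5217210/169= -30871.07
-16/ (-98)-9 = -433/ 49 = -8.84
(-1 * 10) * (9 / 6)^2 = -45 / 2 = -22.50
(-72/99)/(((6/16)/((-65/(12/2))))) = 2080/99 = 21.01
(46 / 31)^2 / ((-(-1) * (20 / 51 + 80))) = 26979 / 985025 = 0.03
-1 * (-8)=8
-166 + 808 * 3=2258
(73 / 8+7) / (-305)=-129 / 2440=-0.05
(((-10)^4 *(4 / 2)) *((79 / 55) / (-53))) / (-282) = 158000 / 82203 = 1.92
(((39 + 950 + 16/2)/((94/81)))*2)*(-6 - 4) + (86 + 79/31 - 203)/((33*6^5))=-17182.34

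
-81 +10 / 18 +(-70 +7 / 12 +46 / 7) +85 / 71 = -142.09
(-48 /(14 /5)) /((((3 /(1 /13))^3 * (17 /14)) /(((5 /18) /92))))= -50 /69581187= -0.00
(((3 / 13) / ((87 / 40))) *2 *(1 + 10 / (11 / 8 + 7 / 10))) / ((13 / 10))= 386400 / 406783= 0.95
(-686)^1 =-686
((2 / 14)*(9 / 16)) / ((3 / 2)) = 0.05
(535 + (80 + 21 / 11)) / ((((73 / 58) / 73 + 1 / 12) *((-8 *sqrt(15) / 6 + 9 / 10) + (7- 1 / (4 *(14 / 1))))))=21159290880 *sqrt(15) / 91746017 + 125085415104 / 91746017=2256.61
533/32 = 16.66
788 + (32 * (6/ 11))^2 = 132212/ 121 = 1092.66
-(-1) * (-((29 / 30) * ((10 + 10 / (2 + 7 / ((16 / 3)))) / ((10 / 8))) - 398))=102802 / 265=387.93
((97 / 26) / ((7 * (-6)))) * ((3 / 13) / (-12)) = 97 / 56784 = 0.00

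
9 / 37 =0.24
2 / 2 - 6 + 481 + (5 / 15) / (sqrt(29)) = 476.06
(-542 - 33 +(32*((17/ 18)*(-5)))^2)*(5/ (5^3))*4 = 288484/ 81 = 3561.53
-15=-15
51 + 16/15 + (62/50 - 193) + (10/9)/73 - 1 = -2310638/16425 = -140.68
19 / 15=1.27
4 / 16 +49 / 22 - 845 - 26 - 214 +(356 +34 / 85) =-159747 / 220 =-726.12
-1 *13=-13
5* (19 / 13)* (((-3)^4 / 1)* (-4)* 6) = -184680 / 13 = -14206.15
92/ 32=23/ 8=2.88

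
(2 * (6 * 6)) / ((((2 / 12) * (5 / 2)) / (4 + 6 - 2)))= 6912 / 5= 1382.40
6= 6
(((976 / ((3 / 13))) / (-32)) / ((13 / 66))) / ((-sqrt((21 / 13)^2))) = 8723 / 21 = 415.38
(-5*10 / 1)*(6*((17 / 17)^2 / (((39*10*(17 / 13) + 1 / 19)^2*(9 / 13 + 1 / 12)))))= -16894800 / 11363773201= -0.00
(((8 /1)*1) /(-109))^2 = 64 /11881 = 0.01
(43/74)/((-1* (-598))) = 43/44252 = 0.00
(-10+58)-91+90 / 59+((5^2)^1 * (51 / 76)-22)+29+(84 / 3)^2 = 3436097 / 4484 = 766.30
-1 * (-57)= 57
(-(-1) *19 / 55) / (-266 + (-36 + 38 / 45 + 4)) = -171 / 147092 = -0.00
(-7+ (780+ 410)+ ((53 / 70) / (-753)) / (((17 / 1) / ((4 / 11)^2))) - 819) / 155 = 19733253116 / 8402896425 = 2.35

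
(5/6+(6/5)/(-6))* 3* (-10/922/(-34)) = 19/31348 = 0.00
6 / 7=0.86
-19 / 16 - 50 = -819 / 16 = -51.19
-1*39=-39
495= 495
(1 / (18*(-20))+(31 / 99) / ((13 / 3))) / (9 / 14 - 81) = -25039 / 28957500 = -0.00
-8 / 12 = -2 / 3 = -0.67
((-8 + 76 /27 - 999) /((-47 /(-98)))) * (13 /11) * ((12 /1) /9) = -138167848 /41877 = -3299.37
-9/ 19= -0.47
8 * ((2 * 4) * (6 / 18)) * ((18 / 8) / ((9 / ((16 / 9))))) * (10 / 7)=2560 / 189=13.54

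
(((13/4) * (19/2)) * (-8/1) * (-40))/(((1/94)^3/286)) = 2346964597120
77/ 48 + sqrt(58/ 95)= sqrt(5510)/ 95 + 77/ 48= 2.39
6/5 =1.20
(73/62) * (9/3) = 219/62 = 3.53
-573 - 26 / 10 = -2878 / 5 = -575.60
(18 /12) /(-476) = -3 /952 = -0.00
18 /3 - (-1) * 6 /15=32 /5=6.40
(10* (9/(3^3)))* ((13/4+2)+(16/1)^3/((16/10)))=51305/6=8550.83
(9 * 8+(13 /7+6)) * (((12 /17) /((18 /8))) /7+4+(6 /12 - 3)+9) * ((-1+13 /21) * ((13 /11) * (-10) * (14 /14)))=2188529720 /577269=3791.18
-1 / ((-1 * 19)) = 1 / 19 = 0.05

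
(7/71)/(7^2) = 1/497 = 0.00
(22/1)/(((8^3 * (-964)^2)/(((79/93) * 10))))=4345/11062339584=0.00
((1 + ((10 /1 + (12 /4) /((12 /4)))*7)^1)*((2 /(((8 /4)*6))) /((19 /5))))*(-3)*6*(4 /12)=-390 /19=-20.53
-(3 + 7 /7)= -4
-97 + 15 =-82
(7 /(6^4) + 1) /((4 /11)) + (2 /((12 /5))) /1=18653 /5184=3.60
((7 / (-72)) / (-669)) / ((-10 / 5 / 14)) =-0.00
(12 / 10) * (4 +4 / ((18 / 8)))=104 / 15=6.93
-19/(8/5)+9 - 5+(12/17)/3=-1039/136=-7.64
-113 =-113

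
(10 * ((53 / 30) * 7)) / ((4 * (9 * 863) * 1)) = 371 / 93204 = 0.00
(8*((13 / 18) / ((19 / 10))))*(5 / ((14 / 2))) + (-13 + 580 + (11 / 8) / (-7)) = 568.98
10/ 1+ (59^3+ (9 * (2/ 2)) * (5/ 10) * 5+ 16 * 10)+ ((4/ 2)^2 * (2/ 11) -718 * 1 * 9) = 4380425/ 22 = 199110.23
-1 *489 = -489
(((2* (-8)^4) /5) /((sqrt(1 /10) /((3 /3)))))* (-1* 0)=0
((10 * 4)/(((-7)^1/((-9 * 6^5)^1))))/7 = 57129.80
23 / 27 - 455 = -454.15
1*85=85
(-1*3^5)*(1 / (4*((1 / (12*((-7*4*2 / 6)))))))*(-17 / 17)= -6804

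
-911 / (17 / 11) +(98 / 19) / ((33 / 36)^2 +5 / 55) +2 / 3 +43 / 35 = -5823229486 / 10004925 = -582.04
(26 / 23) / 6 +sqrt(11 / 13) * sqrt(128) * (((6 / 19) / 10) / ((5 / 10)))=13 / 69 +48 * sqrt(286) / 1235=0.85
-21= -21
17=17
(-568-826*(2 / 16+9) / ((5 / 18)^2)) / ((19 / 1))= -2456269 / 475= -5171.09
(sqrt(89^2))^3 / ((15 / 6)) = 1409938 / 5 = 281987.60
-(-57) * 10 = 570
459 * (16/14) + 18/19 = 69894/133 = 525.52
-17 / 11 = -1.55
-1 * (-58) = 58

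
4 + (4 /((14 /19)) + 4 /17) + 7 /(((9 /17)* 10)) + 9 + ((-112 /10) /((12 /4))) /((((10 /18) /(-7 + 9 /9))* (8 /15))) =1023727 /10710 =95.59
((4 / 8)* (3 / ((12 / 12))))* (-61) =-91.50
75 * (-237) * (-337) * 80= 479214000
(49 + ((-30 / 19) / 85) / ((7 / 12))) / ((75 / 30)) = 221434 / 11305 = 19.59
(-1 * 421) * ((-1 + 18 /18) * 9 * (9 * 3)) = 0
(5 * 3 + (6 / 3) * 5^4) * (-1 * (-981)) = 1240965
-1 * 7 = -7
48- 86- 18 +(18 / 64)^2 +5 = -52143 / 1024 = -50.92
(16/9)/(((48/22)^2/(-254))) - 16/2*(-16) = 5369/162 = 33.14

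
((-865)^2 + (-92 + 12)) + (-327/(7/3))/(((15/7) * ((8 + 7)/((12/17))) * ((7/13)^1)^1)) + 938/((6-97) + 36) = 24482299971/32725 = 748122.23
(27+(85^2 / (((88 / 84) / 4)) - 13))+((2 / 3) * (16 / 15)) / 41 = 560149732 / 20295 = 27600.38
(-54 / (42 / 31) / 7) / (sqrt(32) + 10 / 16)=11160 / 99127 - 71424 * sqrt(2) / 99127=-0.91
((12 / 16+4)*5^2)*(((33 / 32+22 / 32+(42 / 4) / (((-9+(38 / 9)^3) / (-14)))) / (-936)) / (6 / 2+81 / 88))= 806855995 / 49921881984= 0.02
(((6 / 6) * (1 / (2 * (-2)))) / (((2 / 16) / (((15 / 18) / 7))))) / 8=-5 / 168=-0.03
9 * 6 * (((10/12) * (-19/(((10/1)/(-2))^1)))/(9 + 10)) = 9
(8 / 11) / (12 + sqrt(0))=2 / 33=0.06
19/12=1.58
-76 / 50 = -38 / 25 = -1.52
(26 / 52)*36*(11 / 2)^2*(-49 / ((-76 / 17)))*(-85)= -77106645 / 152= -507280.56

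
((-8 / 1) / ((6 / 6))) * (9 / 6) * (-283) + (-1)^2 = 3397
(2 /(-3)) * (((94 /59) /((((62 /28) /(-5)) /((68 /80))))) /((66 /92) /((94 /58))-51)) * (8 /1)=-0.32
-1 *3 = -3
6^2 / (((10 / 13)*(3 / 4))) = 312 / 5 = 62.40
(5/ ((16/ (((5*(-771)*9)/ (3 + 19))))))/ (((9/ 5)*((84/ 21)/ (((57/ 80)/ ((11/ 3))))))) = -3296025/ 247808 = -13.30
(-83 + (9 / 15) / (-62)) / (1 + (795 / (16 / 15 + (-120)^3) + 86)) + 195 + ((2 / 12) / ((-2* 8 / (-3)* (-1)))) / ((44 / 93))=193.98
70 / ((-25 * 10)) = -7 / 25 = -0.28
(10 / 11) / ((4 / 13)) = 65 / 22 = 2.95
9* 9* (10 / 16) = 405 / 8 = 50.62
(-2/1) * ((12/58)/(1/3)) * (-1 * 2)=72/29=2.48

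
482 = 482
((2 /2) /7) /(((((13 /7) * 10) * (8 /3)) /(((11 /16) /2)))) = 33 /33280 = 0.00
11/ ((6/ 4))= 22/ 3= 7.33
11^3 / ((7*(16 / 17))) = 22627 / 112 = 202.03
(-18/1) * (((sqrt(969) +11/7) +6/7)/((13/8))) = -144 * sqrt(969)/13 - 2448/91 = -371.71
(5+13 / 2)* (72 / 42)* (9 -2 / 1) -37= 101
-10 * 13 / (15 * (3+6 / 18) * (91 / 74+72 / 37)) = -962 / 1175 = -0.82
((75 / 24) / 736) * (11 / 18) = 275 / 105984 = 0.00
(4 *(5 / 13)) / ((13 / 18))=360 / 169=2.13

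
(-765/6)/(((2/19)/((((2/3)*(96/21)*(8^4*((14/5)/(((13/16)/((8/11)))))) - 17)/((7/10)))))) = -108321924385/2002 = -54106855.34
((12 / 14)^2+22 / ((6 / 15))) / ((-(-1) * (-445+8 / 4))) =-2731 / 21707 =-0.13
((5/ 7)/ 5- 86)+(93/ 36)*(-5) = -8297/ 84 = -98.77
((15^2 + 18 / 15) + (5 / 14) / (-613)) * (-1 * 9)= -2035.79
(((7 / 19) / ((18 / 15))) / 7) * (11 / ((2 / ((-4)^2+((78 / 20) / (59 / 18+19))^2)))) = 708879611 / 183313140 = 3.87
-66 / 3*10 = -220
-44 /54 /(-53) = 22 /1431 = 0.02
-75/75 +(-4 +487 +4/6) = 1448/3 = 482.67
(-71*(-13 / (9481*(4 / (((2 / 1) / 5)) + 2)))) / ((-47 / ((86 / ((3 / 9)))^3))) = -2964.34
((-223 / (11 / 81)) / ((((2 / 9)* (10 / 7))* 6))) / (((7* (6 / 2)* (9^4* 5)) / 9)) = -223 / 19800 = -0.01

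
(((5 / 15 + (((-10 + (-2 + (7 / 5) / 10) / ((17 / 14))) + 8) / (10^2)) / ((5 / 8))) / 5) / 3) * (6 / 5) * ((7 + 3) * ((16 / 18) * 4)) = 5647232 / 7171875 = 0.79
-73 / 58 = -1.26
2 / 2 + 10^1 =11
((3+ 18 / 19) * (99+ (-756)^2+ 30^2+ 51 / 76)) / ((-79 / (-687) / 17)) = 38113871382675 / 114076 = 334109465.47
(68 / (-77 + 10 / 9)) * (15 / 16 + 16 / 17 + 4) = -14391 / 2732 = -5.27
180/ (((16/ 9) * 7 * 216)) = 15/ 224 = 0.07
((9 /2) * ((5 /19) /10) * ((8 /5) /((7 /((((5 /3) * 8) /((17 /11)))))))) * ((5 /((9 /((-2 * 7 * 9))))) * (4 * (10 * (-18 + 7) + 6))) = 2196480 /323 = 6800.25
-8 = -8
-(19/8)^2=-361/64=-5.64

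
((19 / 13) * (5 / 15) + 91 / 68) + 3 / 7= 41843 / 18564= 2.25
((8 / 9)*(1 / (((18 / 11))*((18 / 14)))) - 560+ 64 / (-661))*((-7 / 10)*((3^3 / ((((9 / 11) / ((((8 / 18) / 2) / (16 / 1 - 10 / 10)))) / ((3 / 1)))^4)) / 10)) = 110558756415184 / 12003981713859375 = 0.01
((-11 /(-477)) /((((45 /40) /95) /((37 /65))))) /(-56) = -7733 /390663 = -0.02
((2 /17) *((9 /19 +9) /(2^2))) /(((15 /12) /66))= 4752 /323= 14.71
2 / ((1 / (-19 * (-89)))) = 3382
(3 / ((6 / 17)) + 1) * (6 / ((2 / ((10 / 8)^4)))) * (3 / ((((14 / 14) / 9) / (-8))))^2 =25970625 / 8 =3246328.12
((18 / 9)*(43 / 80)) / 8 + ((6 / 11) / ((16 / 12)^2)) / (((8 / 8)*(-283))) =132779 / 996160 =0.13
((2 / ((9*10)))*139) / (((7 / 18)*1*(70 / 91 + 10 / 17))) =30719 / 5250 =5.85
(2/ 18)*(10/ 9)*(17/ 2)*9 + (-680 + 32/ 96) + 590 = -722/ 9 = -80.22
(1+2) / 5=3 / 5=0.60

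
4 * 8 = 32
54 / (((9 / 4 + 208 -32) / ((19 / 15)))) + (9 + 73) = 293698 / 3565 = 82.38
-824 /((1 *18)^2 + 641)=-824 /965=-0.85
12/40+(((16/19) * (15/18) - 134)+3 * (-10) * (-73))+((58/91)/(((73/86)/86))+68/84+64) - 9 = 2748230931/1262170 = 2177.39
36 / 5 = 7.20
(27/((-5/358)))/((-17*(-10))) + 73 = 26192/425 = 61.63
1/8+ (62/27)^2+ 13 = 107297/5832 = 18.40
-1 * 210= -210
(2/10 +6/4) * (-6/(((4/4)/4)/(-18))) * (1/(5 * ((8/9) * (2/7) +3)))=231336/5125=45.14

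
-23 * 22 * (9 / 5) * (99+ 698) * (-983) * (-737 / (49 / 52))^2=5240183900381505504 / 12005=436500116649854.69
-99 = -99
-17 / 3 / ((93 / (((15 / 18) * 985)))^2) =-412345625 / 934092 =-441.44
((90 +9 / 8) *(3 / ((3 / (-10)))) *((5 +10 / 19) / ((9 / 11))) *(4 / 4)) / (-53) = 467775 / 4028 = 116.13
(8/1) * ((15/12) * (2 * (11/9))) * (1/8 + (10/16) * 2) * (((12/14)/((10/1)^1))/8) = 121/336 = 0.36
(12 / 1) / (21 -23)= -6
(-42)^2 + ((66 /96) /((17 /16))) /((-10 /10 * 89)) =2668921 /1513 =1763.99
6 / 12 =1 / 2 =0.50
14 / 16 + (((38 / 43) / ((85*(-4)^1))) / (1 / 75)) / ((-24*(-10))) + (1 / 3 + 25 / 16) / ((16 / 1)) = 0.99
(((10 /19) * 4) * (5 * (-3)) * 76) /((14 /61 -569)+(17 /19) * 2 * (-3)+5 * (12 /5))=4.27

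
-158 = -158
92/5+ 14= 162/5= 32.40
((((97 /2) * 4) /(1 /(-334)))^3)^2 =74009791454291383814155472896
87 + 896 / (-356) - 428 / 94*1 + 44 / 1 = 518399 / 4183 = 123.93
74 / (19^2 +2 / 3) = 222 / 1085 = 0.20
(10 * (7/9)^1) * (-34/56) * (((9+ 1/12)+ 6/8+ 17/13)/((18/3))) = -73865/8424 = -8.77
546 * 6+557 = 3833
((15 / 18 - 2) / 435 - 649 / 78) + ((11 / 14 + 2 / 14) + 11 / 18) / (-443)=-438053348 / 52608465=-8.33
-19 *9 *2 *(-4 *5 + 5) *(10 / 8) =12825 / 2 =6412.50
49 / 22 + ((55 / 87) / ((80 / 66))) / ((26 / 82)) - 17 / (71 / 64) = -26974615 / 2355496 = -11.45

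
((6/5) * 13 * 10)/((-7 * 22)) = -78/77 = -1.01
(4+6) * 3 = 30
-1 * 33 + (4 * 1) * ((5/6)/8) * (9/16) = -2097/64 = -32.77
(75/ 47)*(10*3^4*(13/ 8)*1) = 394875/ 188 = 2100.40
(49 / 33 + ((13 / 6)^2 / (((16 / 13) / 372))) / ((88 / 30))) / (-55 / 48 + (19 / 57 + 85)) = 1024741 / 177804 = 5.76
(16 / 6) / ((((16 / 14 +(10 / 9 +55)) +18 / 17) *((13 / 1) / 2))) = 5712 / 811889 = 0.01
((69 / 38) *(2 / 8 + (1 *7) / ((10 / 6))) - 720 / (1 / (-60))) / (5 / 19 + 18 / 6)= 32838141 / 2480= 13241.19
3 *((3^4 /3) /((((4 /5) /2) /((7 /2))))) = 2835 /4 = 708.75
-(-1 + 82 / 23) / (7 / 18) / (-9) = 118 / 161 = 0.73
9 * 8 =72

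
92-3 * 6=74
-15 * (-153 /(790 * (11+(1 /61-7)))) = 27999 /38710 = 0.72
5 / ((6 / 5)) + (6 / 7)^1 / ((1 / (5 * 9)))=1795 / 42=42.74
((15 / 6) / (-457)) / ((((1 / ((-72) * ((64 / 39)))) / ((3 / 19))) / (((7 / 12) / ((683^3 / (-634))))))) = -4260480 / 35964602480573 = -0.00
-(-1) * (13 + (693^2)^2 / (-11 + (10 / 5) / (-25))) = -5765977546424 / 277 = -20815803416.69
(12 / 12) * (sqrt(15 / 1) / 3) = sqrt(15) / 3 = 1.29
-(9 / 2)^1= -9 / 2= -4.50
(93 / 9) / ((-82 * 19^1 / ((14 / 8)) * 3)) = -217 / 56088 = -0.00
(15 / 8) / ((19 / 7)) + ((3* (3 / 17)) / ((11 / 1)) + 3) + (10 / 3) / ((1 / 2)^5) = 110.41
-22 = -22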